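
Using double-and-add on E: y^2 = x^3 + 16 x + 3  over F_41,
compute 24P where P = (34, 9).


k = 24 = 11000_2 (binary, LSB first: 00011)
Double-and-add from P = (34, 9):
  bit 0 = 0: acc unchanged = O
  bit 1 = 0: acc unchanged = O
  bit 2 = 0: acc unchanged = O
  bit 3 = 1: acc = O + (15, 16) = (15, 16)
  bit 4 = 1: acc = (15, 16) + (16, 38) = (2, 24)

24P = (2, 24)


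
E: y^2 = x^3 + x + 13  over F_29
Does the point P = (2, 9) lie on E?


Check whether y^2 = x^3 + 1 x + 13 (mod 29) for (x, y) = (2, 9).
LHS: y^2 = 9^2 mod 29 = 23
RHS: x^3 + 1 x + 13 = 2^3 + 1*2 + 13 mod 29 = 23
LHS = RHS

Yes, on the curve


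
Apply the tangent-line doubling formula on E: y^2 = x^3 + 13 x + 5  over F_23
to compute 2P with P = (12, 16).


Doubling: s = (3 x1^2 + a) / (2 y1)
s = (3*12^2 + 13) / (2*16) mod 23 = 6
x3 = s^2 - 2 x1 mod 23 = 6^2 - 2*12 = 12
y3 = s (x1 - x3) - y1 mod 23 = 6 * (12 - 12) - 16 = 7

2P = (12, 7)


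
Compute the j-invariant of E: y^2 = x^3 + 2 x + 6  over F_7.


Delta = -16(4 a^3 + 27 b^2) mod 7 = 1
-1728 * (4 a)^3 = -1728 * (4*2)^3 mod 7 = 1
j = 1 * 1^(-1) mod 7 = 1

j = 1 (mod 7)


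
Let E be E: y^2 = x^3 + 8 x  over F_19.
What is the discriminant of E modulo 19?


4 a^3 + 27 b^2 = 4*8^3 + 27*0^2 = 2048 + 0 = 2048
Delta = -16 * (2048) = -32768
Delta mod 19 = 7

Delta = 7 (mod 19)


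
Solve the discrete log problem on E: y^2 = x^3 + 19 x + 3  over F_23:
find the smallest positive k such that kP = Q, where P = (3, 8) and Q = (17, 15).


Enumerate multiples of P until we hit Q = (17, 15):
  1P = (3, 8)
  2P = (17, 15)
Match found at i = 2.

k = 2


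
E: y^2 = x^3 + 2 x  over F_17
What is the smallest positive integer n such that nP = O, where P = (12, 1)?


Compute successive multiples of P until we hit O:
  1P = (12, 1)
  2P = (9, 4)
  3P = (14, 1)
  4P = (8, 16)
  5P = (10, 0)
  6P = (8, 1)
  7P = (14, 16)
  8P = (9, 13)
  ... (continuing to 10P)
  10P = O

ord(P) = 10


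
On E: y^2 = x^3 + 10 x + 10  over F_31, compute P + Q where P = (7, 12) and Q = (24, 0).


P != Q, so use the chord formula.
s = (y2 - y1) / (x2 - x1) = (19) / (17) mod 31 = 23
x3 = s^2 - x1 - x2 mod 31 = 23^2 - 7 - 24 = 2
y3 = s (x1 - x3) - y1 mod 31 = 23 * (7 - 2) - 12 = 10

P + Q = (2, 10)


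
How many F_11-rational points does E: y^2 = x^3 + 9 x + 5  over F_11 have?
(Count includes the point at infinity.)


For each x in F_11, count y with y^2 = x^3 + 9 x + 5 mod 11:
  x = 0: RHS = 5, y in [4, 7]  -> 2 point(s)
  x = 1: RHS = 4, y in [2, 9]  -> 2 point(s)
  x = 2: RHS = 9, y in [3, 8]  -> 2 point(s)
  x = 3: RHS = 4, y in [2, 9]  -> 2 point(s)
  x = 6: RHS = 0, y in [0]  -> 1 point(s)
  x = 7: RHS = 4, y in [2, 9]  -> 2 point(s)
  x = 9: RHS = 1, y in [1, 10]  -> 2 point(s)
Affine points: 13. Add the point at infinity: total = 14.

#E(F_11) = 14


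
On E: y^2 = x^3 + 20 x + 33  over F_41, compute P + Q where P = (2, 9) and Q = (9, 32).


P != Q, so use the chord formula.
s = (y2 - y1) / (x2 - x1) = (23) / (7) mod 41 = 15
x3 = s^2 - x1 - x2 mod 41 = 15^2 - 2 - 9 = 9
y3 = s (x1 - x3) - y1 mod 41 = 15 * (2 - 9) - 9 = 9

P + Q = (9, 9)


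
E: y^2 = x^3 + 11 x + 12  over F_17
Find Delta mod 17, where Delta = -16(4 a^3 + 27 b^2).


4 a^3 + 27 b^2 = 4*11^3 + 27*12^2 = 5324 + 3888 = 9212
Delta = -16 * (9212) = -147392
Delta mod 17 = 15

Delta = 15 (mod 17)


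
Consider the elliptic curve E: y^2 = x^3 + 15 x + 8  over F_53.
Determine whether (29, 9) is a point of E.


Check whether y^2 = x^3 + 15 x + 8 (mod 53) for (x, y) = (29, 9).
LHS: y^2 = 9^2 mod 53 = 28
RHS: x^3 + 15 x + 8 = 29^3 + 15*29 + 8 mod 53 = 28
LHS = RHS

Yes, on the curve


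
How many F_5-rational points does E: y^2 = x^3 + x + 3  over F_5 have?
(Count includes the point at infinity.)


For each x in F_5, count y with y^2 = x^3 + 1 x + 3 mod 5:
  x = 1: RHS = 0, y in [0]  -> 1 point(s)
  x = 4: RHS = 1, y in [1, 4]  -> 2 point(s)
Affine points: 3. Add the point at infinity: total = 4.

#E(F_5) = 4


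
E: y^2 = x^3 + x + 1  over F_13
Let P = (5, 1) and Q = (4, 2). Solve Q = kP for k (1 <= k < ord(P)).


Enumerate multiples of P until we hit Q = (4, 2):
  1P = (5, 1)
  2P = (4, 11)
  3P = (0, 1)
  4P = (8, 12)
  5P = (12, 8)
  6P = (10, 7)
  7P = (1, 9)
  8P = (11, 11)
  9P = (7, 0)
  10P = (11, 2)
  11P = (1, 4)
  12P = (10, 6)
  13P = (12, 5)
  14P = (8, 1)
  15P = (0, 12)
  16P = (4, 2)
Match found at i = 16.

k = 16


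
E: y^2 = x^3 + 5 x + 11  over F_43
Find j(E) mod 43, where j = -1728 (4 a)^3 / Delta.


Delta = -16(4 a^3 + 27 b^2) mod 43 = 14
-1728 * (4 a)^3 = -1728 * (4*5)^3 mod 43 = 27
j = 27 * 14^(-1) mod 43 = 5

j = 5 (mod 43)


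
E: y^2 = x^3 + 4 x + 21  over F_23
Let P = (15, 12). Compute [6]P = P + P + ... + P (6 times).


k = 6 = 110_2 (binary, LSB first: 011)
Double-and-add from P = (15, 12):
  bit 0 = 0: acc unchanged = O
  bit 1 = 1: acc = O + (22, 19) = (22, 19)
  bit 2 = 1: acc = (22, 19) + (6, 13) = (7, 1)

6P = (7, 1)


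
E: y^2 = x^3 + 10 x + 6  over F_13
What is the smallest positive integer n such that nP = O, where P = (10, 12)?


Compute successive multiples of P until we hit O:
  1P = (10, 12)
  2P = (7, 4)
  3P = (6, 3)
  4P = (11, 2)
  5P = (1, 2)
  6P = (5, 8)
  7P = (8, 0)
  8P = (5, 5)
  ... (continuing to 14P)
  14P = O

ord(P) = 14


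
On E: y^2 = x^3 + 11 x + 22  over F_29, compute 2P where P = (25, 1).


Doubling: s = (3 x1^2 + a) / (2 y1)
s = (3*25^2 + 11) / (2*1) mod 29 = 15
x3 = s^2 - 2 x1 mod 29 = 15^2 - 2*25 = 1
y3 = s (x1 - x3) - y1 mod 29 = 15 * (25 - 1) - 1 = 11

2P = (1, 11)


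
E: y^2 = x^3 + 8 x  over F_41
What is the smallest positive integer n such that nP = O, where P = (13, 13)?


Compute successive multiples of P until we hit O:
  1P = (13, 13)
  2P = (23, 16)
  3P = (26, 20)
  4P = (20, 40)
  5P = (12, 26)
  6P = (21, 9)
  7P = (38, 20)
  8P = (40, 27)
  ... (continuing to 26P)
  26P = O

ord(P) = 26


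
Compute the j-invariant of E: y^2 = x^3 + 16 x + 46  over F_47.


Delta = -16(4 a^3 + 27 b^2) mod 47 = 13
-1728 * (4 a)^3 = -1728 * (4*16)^3 mod 47 = 40
j = 40 * 13^(-1) mod 47 = 32

j = 32 (mod 47)


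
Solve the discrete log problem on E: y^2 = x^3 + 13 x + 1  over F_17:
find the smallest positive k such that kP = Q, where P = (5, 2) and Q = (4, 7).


Enumerate multiples of P until we hit Q = (4, 7):
  1P = (5, 2)
  2P = (15, 16)
  3P = (1, 7)
  4P = (3, 4)
  5P = (10, 3)
  6P = (0, 16)
  7P = (11, 8)
  8P = (2, 1)
  9P = (12, 7)
  10P = (13, 2)
  11P = (16, 15)
  12P = (4, 10)
  13P = (4, 7)
Match found at i = 13.

k = 13


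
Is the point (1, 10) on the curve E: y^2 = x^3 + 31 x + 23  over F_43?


Check whether y^2 = x^3 + 31 x + 23 (mod 43) for (x, y) = (1, 10).
LHS: y^2 = 10^2 mod 43 = 14
RHS: x^3 + 31 x + 23 = 1^3 + 31*1 + 23 mod 43 = 12
LHS != RHS

No, not on the curve


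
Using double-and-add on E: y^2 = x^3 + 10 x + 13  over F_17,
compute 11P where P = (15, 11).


k = 11 = 1011_2 (binary, LSB first: 1101)
Double-and-add from P = (15, 11):
  bit 0 = 1: acc = O + (15, 11) = (15, 11)
  bit 1 = 1: acc = (15, 11) + (5, 16) = (10, 12)
  bit 2 = 0: acc unchanged = (10, 12)
  bit 3 = 1: acc = (10, 12) + (7, 16) = (15, 6)

11P = (15, 6)


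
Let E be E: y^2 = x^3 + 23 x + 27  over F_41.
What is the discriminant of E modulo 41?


4 a^3 + 27 b^2 = 4*23^3 + 27*27^2 = 48668 + 19683 = 68351
Delta = -16 * (68351) = -1093616
Delta mod 41 = 18

Delta = 18 (mod 41)


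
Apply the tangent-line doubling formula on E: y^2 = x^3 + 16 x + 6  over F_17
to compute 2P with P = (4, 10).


Doubling: s = (3 x1^2 + a) / (2 y1)
s = (3*4^2 + 16) / (2*10) mod 17 = 10
x3 = s^2 - 2 x1 mod 17 = 10^2 - 2*4 = 7
y3 = s (x1 - x3) - y1 mod 17 = 10 * (4 - 7) - 10 = 11

2P = (7, 11)


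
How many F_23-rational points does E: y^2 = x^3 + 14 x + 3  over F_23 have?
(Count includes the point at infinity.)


For each x in F_23, count y with y^2 = x^3 + 14 x + 3 mod 23:
  x = 0: RHS = 3, y in [7, 16]  -> 2 point(s)
  x = 1: RHS = 18, y in [8, 15]  -> 2 point(s)
  x = 2: RHS = 16, y in [4, 19]  -> 2 point(s)
  x = 3: RHS = 3, y in [7, 16]  -> 2 point(s)
  x = 4: RHS = 8, y in [10, 13]  -> 2 point(s)
  x = 6: RHS = 4, y in [2, 21]  -> 2 point(s)
  x = 8: RHS = 6, y in [11, 12]  -> 2 point(s)
  x = 10: RHS = 16, y in [4, 19]  -> 2 point(s)
  x = 11: RHS = 16, y in [4, 19]  -> 2 point(s)
  x = 12: RHS = 13, y in [6, 17]  -> 2 point(s)
  x = 13: RHS = 13, y in [6, 17]  -> 2 point(s)
  x = 15: RHS = 0, y in [0]  -> 1 point(s)
  x = 17: RHS = 2, y in [5, 18]  -> 2 point(s)
  x = 20: RHS = 3, y in [7, 16]  -> 2 point(s)
  x = 21: RHS = 13, y in [6, 17]  -> 2 point(s)
Affine points: 29. Add the point at infinity: total = 30.

#E(F_23) = 30


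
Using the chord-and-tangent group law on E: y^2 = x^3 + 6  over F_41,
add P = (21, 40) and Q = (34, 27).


P != Q, so use the chord formula.
s = (y2 - y1) / (x2 - x1) = (28) / (13) mod 41 = 40
x3 = s^2 - x1 - x2 mod 41 = 40^2 - 21 - 34 = 28
y3 = s (x1 - x3) - y1 mod 41 = 40 * (21 - 28) - 40 = 8

P + Q = (28, 8)


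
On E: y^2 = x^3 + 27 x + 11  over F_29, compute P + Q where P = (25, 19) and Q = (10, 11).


P != Q, so use the chord formula.
s = (y2 - y1) / (x2 - x1) = (21) / (14) mod 29 = 16
x3 = s^2 - x1 - x2 mod 29 = 16^2 - 25 - 10 = 18
y3 = s (x1 - x3) - y1 mod 29 = 16 * (25 - 18) - 19 = 6

P + Q = (18, 6)


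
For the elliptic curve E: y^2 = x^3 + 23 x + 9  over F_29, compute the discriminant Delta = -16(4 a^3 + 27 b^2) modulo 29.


4 a^3 + 27 b^2 = 4*23^3 + 27*9^2 = 48668 + 2187 = 50855
Delta = -16 * (50855) = -813680
Delta mod 29 = 2

Delta = 2 (mod 29)


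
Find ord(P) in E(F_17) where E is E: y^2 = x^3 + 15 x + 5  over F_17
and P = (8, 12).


Compute successive multiples of P until we hit O:
  1P = (8, 12)
  2P = (5, 16)
  3P = (2, 14)
  4P = (9, 11)
  5P = (1, 15)
  6P = (12, 14)
  7P = (10, 4)
  8P = (15, 16)
  ... (continuing to 22P)
  22P = O

ord(P) = 22


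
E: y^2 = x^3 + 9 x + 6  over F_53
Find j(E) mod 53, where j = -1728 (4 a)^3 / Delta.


Delta = -16(4 a^3 + 27 b^2) mod 53 = 14
-1728 * (4 a)^3 = -1728 * (4*9)^3 mod 53 = 18
j = 18 * 14^(-1) mod 53 = 24

j = 24 (mod 53)


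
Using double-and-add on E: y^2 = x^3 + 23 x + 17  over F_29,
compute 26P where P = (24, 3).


k = 26 = 11010_2 (binary, LSB first: 01011)
Double-and-add from P = (24, 3):
  bit 0 = 0: acc unchanged = O
  bit 1 = 1: acc = O + (19, 11) = (19, 11)
  bit 2 = 0: acc unchanged = (19, 11)
  bit 3 = 1: acc = (19, 11) + (6, 9) = (9, 24)
  bit 4 = 1: acc = (9, 24) + (4, 12) = (9, 5)

26P = (9, 5)


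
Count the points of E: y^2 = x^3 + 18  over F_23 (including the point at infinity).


For each x in F_23, count y with y^2 = x^3 + 0 x + 18 mod 23:
  x = 0: RHS = 18, y in [8, 15]  -> 2 point(s)
  x = 2: RHS = 3, y in [7, 16]  -> 2 point(s)
  x = 4: RHS = 13, y in [6, 17]  -> 2 point(s)
  x = 6: RHS = 4, y in [2, 21]  -> 2 point(s)
  x = 7: RHS = 16, y in [4, 19]  -> 2 point(s)
  x = 8: RHS = 1, y in [1, 22]  -> 2 point(s)
  x = 10: RHS = 6, y in [11, 12]  -> 2 point(s)
  x = 14: RHS = 2, y in [5, 18]  -> 2 point(s)
  x = 15: RHS = 12, y in [9, 14]  -> 2 point(s)
  x = 17: RHS = 9, y in [3, 20]  -> 2 point(s)
  x = 18: RHS = 8, y in [10, 13]  -> 2 point(s)
  x = 19: RHS = 0, y in [0]  -> 1 point(s)
Affine points: 23. Add the point at infinity: total = 24.

#E(F_23) = 24


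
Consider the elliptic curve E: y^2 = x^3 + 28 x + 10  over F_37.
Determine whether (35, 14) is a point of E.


Check whether y^2 = x^3 + 28 x + 10 (mod 37) for (x, y) = (35, 14).
LHS: y^2 = 14^2 mod 37 = 11
RHS: x^3 + 28 x + 10 = 35^3 + 28*35 + 10 mod 37 = 20
LHS != RHS

No, not on the curve


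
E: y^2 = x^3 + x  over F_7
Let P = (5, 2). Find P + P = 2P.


Doubling: s = (3 x1^2 + a) / (2 y1)
s = (3*5^2 + 1) / (2*2) mod 7 = 5
x3 = s^2 - 2 x1 mod 7 = 5^2 - 2*5 = 1
y3 = s (x1 - x3) - y1 mod 7 = 5 * (5 - 1) - 2 = 4

2P = (1, 4)


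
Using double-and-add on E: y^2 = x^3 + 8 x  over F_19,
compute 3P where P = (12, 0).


k = 3 = 11_2 (binary, LSB first: 11)
Double-and-add from P = (12, 0):
  bit 0 = 1: acc = O + (12, 0) = (12, 0)
  bit 1 = 1: acc = (12, 0) + O = (12, 0)

3P = (12, 0)


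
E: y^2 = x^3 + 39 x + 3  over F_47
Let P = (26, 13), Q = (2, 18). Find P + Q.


P != Q, so use the chord formula.
s = (y2 - y1) / (x2 - x1) = (5) / (23) mod 47 = 37
x3 = s^2 - x1 - x2 mod 47 = 37^2 - 26 - 2 = 25
y3 = s (x1 - x3) - y1 mod 47 = 37 * (26 - 25) - 13 = 24

P + Q = (25, 24)


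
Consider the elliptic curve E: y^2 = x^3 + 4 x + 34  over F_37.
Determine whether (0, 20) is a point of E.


Check whether y^2 = x^3 + 4 x + 34 (mod 37) for (x, y) = (0, 20).
LHS: y^2 = 20^2 mod 37 = 30
RHS: x^3 + 4 x + 34 = 0^3 + 4*0 + 34 mod 37 = 34
LHS != RHS

No, not on the curve


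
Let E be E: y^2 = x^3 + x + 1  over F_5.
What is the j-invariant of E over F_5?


Delta = -16(4 a^3 + 27 b^2) mod 5 = 4
-1728 * (4 a)^3 = -1728 * (4*1)^3 mod 5 = 3
j = 3 * 4^(-1) mod 5 = 2

j = 2 (mod 5)


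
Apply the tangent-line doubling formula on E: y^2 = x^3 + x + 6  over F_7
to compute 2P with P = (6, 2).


Doubling: s = (3 x1^2 + a) / (2 y1)
s = (3*6^2 + 1) / (2*2) mod 7 = 1
x3 = s^2 - 2 x1 mod 7 = 1^2 - 2*6 = 3
y3 = s (x1 - x3) - y1 mod 7 = 1 * (6 - 3) - 2 = 1

2P = (3, 1)


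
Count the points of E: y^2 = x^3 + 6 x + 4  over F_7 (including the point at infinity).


For each x in F_7, count y with y^2 = x^3 + 6 x + 4 mod 7:
  x = 0: RHS = 4, y in [2, 5]  -> 2 point(s)
  x = 1: RHS = 4, y in [2, 5]  -> 2 point(s)
  x = 3: RHS = 0, y in [0]  -> 1 point(s)
  x = 4: RHS = 1, y in [1, 6]  -> 2 point(s)
  x = 6: RHS = 4, y in [2, 5]  -> 2 point(s)
Affine points: 9. Add the point at infinity: total = 10.

#E(F_7) = 10


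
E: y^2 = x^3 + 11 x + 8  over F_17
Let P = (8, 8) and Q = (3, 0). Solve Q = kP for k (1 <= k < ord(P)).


Enumerate multiples of P until we hit Q = (3, 0):
  1P = (8, 8)
  2P = (2, 15)
  3P = (6, 1)
  4P = (11, 7)
  5P = (0, 12)
  6P = (5, 16)
  7P = (13, 11)
  8P = (12, 10)
  9P = (10, 8)
  10P = (16, 9)
  11P = (14, 4)
  12P = (3, 0)
Match found at i = 12.

k = 12


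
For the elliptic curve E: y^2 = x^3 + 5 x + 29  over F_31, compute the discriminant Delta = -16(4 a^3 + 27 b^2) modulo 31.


4 a^3 + 27 b^2 = 4*5^3 + 27*29^2 = 500 + 22707 = 23207
Delta = -16 * (23207) = -371312
Delta mod 31 = 6

Delta = 6 (mod 31)


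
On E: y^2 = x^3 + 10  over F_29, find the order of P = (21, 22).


Compute successive multiples of P until we hit O:
  1P = (21, 22)
  2P = (7, 18)
  3P = (7, 11)
  4P = (21, 7)
  5P = O

ord(P) = 5


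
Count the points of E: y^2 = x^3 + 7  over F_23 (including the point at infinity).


For each x in F_23, count y with y^2 = x^3 + 0 x + 7 mod 23:
  x = 1: RHS = 8, y in [10, 13]  -> 2 point(s)
  x = 4: RHS = 2, y in [5, 18]  -> 2 point(s)
  x = 6: RHS = 16, y in [4, 19]  -> 2 point(s)
  x = 8: RHS = 13, y in [6, 17]  -> 2 point(s)
  x = 9: RHS = 0, y in [0]  -> 1 point(s)
  x = 10: RHS = 18, y in [8, 15]  -> 2 point(s)
  x = 11: RHS = 4, y in [2, 21]  -> 2 point(s)
  x = 15: RHS = 1, y in [1, 22]  -> 2 point(s)
  x = 16: RHS = 9, y in [3, 20]  -> 2 point(s)
  x = 19: RHS = 12, y in [9, 14]  -> 2 point(s)
  x = 20: RHS = 3, y in [7, 16]  -> 2 point(s)
  x = 22: RHS = 6, y in [11, 12]  -> 2 point(s)
Affine points: 23. Add the point at infinity: total = 24.

#E(F_23) = 24


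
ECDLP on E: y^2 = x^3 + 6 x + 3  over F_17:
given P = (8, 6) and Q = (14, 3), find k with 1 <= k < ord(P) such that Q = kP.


Enumerate multiples of P until we hit Q = (14, 3):
  1P = (8, 6)
  2P = (14, 14)
  3P = (10, 14)
  4P = (15, 0)
  5P = (10, 3)
  6P = (14, 3)
Match found at i = 6.

k = 6


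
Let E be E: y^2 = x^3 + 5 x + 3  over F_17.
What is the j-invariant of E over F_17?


Delta = -16(4 a^3 + 27 b^2) mod 17 = 12
-1728 * (4 a)^3 = -1728 * (4*5)^3 mod 17 = 9
j = 9 * 12^(-1) mod 17 = 5

j = 5 (mod 17)


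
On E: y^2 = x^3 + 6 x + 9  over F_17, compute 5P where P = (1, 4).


k = 5 = 101_2 (binary, LSB first: 101)
Double-and-add from P = (1, 4):
  bit 0 = 1: acc = O + (1, 4) = (1, 4)
  bit 1 = 0: acc unchanged = (1, 4)
  bit 2 = 1: acc = (1, 4) + (10, 10) = (14, 10)

5P = (14, 10)


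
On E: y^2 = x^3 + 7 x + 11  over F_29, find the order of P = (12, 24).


Compute successive multiples of P until we hit O:
  1P = (12, 24)
  2P = (4, 25)
  3P = (18, 13)
  4P = (8, 17)
  5P = (3, 28)
  6P = (21, 9)
  7P = (2, 27)
  8P = (9, 7)
  ... (continuing to 23P)
  23P = O

ord(P) = 23


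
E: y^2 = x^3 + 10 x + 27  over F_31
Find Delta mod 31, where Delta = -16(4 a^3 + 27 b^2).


4 a^3 + 27 b^2 = 4*10^3 + 27*27^2 = 4000 + 19683 = 23683
Delta = -16 * (23683) = -378928
Delta mod 31 = 16

Delta = 16 (mod 31)


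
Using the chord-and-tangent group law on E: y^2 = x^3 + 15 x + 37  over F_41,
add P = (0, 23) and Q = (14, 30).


P != Q, so use the chord formula.
s = (y2 - y1) / (x2 - x1) = (7) / (14) mod 41 = 21
x3 = s^2 - x1 - x2 mod 41 = 21^2 - 0 - 14 = 17
y3 = s (x1 - x3) - y1 mod 41 = 21 * (0 - 17) - 23 = 30

P + Q = (17, 30)


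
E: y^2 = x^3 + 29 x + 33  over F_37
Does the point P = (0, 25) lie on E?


Check whether y^2 = x^3 + 29 x + 33 (mod 37) for (x, y) = (0, 25).
LHS: y^2 = 25^2 mod 37 = 33
RHS: x^3 + 29 x + 33 = 0^3 + 29*0 + 33 mod 37 = 33
LHS = RHS

Yes, on the curve


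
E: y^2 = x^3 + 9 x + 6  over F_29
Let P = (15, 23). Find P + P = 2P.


Doubling: s = (3 x1^2 + a) / (2 y1)
s = (3*15^2 + 9) / (2*23) mod 29 = 1
x3 = s^2 - 2 x1 mod 29 = 1^2 - 2*15 = 0
y3 = s (x1 - x3) - y1 mod 29 = 1 * (15 - 0) - 23 = 21

2P = (0, 21)


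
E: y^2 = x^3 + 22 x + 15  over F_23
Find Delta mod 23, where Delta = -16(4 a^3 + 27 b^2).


4 a^3 + 27 b^2 = 4*22^3 + 27*15^2 = 42592 + 6075 = 48667
Delta = -16 * (48667) = -778672
Delta mod 23 = 16

Delta = 16 (mod 23)


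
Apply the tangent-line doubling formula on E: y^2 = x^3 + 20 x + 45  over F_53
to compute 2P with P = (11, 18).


Doubling: s = (3 x1^2 + a) / (2 y1)
s = (3*11^2 + 20) / (2*18) mod 53 = 18
x3 = s^2 - 2 x1 mod 53 = 18^2 - 2*11 = 37
y3 = s (x1 - x3) - y1 mod 53 = 18 * (11 - 37) - 18 = 44

2P = (37, 44)


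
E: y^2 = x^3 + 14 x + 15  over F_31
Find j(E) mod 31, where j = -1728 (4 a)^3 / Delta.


Delta = -16(4 a^3 + 27 b^2) mod 31 = 15
-1728 * (4 a)^3 = -1728 * (4*14)^3 mod 31 = 8
j = 8 * 15^(-1) mod 31 = 15

j = 15 (mod 31)


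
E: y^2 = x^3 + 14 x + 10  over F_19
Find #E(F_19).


For each x in F_19, count y with y^2 = x^3 + 14 x + 10 mod 19:
  x = 1: RHS = 6, y in [5, 14]  -> 2 point(s)
  x = 4: RHS = 16, y in [4, 15]  -> 2 point(s)
  x = 6: RHS = 6, y in [5, 14]  -> 2 point(s)
  x = 8: RHS = 7, y in [8, 11]  -> 2 point(s)
  x = 12: RHS = 6, y in [5, 14]  -> 2 point(s)
  x = 14: RHS = 5, y in [9, 10]  -> 2 point(s)
  x = 15: RHS = 4, y in [2, 17]  -> 2 point(s)
  x = 16: RHS = 17, y in [6, 13]  -> 2 point(s)
Affine points: 16. Add the point at infinity: total = 17.

#E(F_19) = 17


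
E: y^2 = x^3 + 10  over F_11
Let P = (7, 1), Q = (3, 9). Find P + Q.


P != Q, so use the chord formula.
s = (y2 - y1) / (x2 - x1) = (8) / (7) mod 11 = 9
x3 = s^2 - x1 - x2 mod 11 = 9^2 - 7 - 3 = 5
y3 = s (x1 - x3) - y1 mod 11 = 9 * (7 - 5) - 1 = 6

P + Q = (5, 6)


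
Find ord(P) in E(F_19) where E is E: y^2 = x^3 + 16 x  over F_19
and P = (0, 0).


Compute successive multiples of P until we hit O:
  1P = (0, 0)
  2P = O

ord(P) = 2


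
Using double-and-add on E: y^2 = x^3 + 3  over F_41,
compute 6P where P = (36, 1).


k = 6 = 110_2 (binary, LSB first: 011)
Double-and-add from P = (36, 1):
  bit 0 = 0: acc unchanged = O
  bit 1 = 1: acc = O + (12, 38) = (12, 38)
  bit 2 = 1: acc = (12, 38) + (35, 19) = (37, 29)

6P = (37, 29)


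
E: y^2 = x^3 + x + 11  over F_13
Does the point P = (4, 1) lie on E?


Check whether y^2 = x^3 + 1 x + 11 (mod 13) for (x, y) = (4, 1).
LHS: y^2 = 1^2 mod 13 = 1
RHS: x^3 + 1 x + 11 = 4^3 + 1*4 + 11 mod 13 = 1
LHS = RHS

Yes, on the curve


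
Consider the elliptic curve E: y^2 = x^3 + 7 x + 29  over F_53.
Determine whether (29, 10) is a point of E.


Check whether y^2 = x^3 + 7 x + 29 (mod 53) for (x, y) = (29, 10).
LHS: y^2 = 10^2 mod 53 = 47
RHS: x^3 + 7 x + 29 = 29^3 + 7*29 + 29 mod 53 = 29
LHS != RHS

No, not on the curve


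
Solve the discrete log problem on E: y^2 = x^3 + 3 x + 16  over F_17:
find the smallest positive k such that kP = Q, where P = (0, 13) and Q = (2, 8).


Enumerate multiples of P until we hit Q = (2, 8):
  1P = (0, 13)
  2P = (2, 9)
  3P = (2, 8)
Match found at i = 3.

k = 3


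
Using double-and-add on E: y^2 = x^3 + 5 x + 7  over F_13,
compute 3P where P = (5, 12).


k = 3 = 11_2 (binary, LSB first: 11)
Double-and-add from P = (5, 12):
  bit 0 = 1: acc = O + (5, 12) = (5, 12)
  bit 1 = 1: acc = (5, 12) + (4, 0) = (5, 1)

3P = (5, 1)


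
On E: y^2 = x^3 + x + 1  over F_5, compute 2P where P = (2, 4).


Doubling: s = (3 x1^2 + a) / (2 y1)
s = (3*2^2 + 1) / (2*4) mod 5 = 1
x3 = s^2 - 2 x1 mod 5 = 1^2 - 2*2 = 2
y3 = s (x1 - x3) - y1 mod 5 = 1 * (2 - 2) - 4 = 1

2P = (2, 1)


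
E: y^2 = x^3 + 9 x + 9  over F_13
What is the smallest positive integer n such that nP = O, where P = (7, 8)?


Compute successive multiples of P until we hit O:
  1P = (7, 8)
  2P = (12, 5)
  3P = (11, 10)
  4P = (5, 6)
  5P = (2, 10)
  6P = (0, 10)
  7P = (9, 0)
  8P = (0, 3)
  ... (continuing to 14P)
  14P = O

ord(P) = 14


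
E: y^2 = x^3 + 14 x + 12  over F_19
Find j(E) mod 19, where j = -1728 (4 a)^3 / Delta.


Delta = -16(4 a^3 + 27 b^2) mod 19 = 18
-1728 * (4 a)^3 = -1728 * (4*14)^3 mod 19 = 18
j = 18 * 18^(-1) mod 19 = 1

j = 1 (mod 19)


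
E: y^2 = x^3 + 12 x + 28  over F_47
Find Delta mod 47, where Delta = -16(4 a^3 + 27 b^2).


4 a^3 + 27 b^2 = 4*12^3 + 27*28^2 = 6912 + 21168 = 28080
Delta = -16 * (28080) = -449280
Delta mod 47 = 40

Delta = 40 (mod 47)


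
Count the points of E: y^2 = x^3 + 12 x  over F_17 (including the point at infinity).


For each x in F_17, count y with y^2 = x^3 + 12 x + 0 mod 17:
  x = 0: RHS = 0, y in [0]  -> 1 point(s)
  x = 1: RHS = 13, y in [8, 9]  -> 2 point(s)
  x = 2: RHS = 15, y in [7, 10]  -> 2 point(s)
  x = 5: RHS = 15, y in [7, 10]  -> 2 point(s)
  x = 6: RHS = 16, y in [4, 13]  -> 2 point(s)
  x = 7: RHS = 2, y in [6, 11]  -> 2 point(s)
  x = 8: RHS = 13, y in [8, 9]  -> 2 point(s)
  x = 9: RHS = 4, y in [2, 15]  -> 2 point(s)
  x = 10: RHS = 15, y in [7, 10]  -> 2 point(s)
  x = 11: RHS = 1, y in [1, 16]  -> 2 point(s)
  x = 12: RHS = 2, y in [6, 11]  -> 2 point(s)
  x = 15: RHS = 2, y in [6, 11]  -> 2 point(s)
  x = 16: RHS = 4, y in [2, 15]  -> 2 point(s)
Affine points: 25. Add the point at infinity: total = 26.

#E(F_17) = 26


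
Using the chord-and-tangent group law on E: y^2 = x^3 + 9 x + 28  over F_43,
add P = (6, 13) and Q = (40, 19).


P != Q, so use the chord formula.
s = (y2 - y1) / (x2 - x1) = (6) / (34) mod 43 = 28
x3 = s^2 - x1 - x2 mod 43 = 28^2 - 6 - 40 = 7
y3 = s (x1 - x3) - y1 mod 43 = 28 * (6 - 7) - 13 = 2

P + Q = (7, 2)


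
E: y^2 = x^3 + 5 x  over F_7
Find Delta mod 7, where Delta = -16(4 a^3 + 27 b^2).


4 a^3 + 27 b^2 = 4*5^3 + 27*0^2 = 500 + 0 = 500
Delta = -16 * (500) = -8000
Delta mod 7 = 1

Delta = 1 (mod 7)


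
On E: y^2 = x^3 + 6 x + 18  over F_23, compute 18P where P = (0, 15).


k = 18 = 10010_2 (binary, LSB first: 01001)
Double-and-add from P = (0, 15):
  bit 0 = 0: acc unchanged = O
  bit 1 = 1: acc = O + (12, 1) = (12, 1)
  bit 2 = 0: acc unchanged = (12, 1)
  bit 3 = 0: acc unchanged = (12, 1)
  bit 4 = 1: acc = (12, 1) + (7, 9) = (13, 19)

18P = (13, 19)


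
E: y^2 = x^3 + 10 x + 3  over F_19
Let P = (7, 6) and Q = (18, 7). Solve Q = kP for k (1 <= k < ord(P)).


Enumerate multiples of P until we hit Q = (18, 7):
  1P = (7, 6)
  2P = (9, 9)
  3P = (10, 18)
  4P = (18, 7)
Match found at i = 4.

k = 4


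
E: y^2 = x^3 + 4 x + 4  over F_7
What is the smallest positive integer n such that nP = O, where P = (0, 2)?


Compute successive multiples of P until we hit O:
  1P = (0, 2)
  2P = (1, 4)
  3P = (3, 6)
  4P = (5, 3)
  5P = (4, 0)
  6P = (5, 4)
  7P = (3, 1)
  8P = (1, 3)
  ... (continuing to 10P)
  10P = O

ord(P) = 10


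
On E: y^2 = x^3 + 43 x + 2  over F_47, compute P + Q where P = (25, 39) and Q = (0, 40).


P != Q, so use the chord formula.
s = (y2 - y1) / (x2 - x1) = (1) / (22) mod 47 = 15
x3 = s^2 - x1 - x2 mod 47 = 15^2 - 25 - 0 = 12
y3 = s (x1 - x3) - y1 mod 47 = 15 * (25 - 12) - 39 = 15

P + Q = (12, 15)


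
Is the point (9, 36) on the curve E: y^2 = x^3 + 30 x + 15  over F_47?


Check whether y^2 = x^3 + 30 x + 15 (mod 47) for (x, y) = (9, 36).
LHS: y^2 = 36^2 mod 47 = 27
RHS: x^3 + 30 x + 15 = 9^3 + 30*9 + 15 mod 47 = 27
LHS = RHS

Yes, on the curve


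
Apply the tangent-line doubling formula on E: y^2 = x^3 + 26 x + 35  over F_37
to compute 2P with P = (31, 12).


Doubling: s = (3 x1^2 + a) / (2 y1)
s = (3*31^2 + 26) / (2*12) mod 37 = 21
x3 = s^2 - 2 x1 mod 37 = 21^2 - 2*31 = 9
y3 = s (x1 - x3) - y1 mod 37 = 21 * (31 - 9) - 12 = 6

2P = (9, 6)


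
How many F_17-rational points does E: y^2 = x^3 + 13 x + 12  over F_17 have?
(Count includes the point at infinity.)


For each x in F_17, count y with y^2 = x^3 + 13 x + 12 mod 17:
  x = 1: RHS = 9, y in [3, 14]  -> 2 point(s)
  x = 4: RHS = 9, y in [3, 14]  -> 2 point(s)
  x = 5: RHS = 15, y in [7, 10]  -> 2 point(s)
  x = 6: RHS = 0, y in [0]  -> 1 point(s)
  x = 7: RHS = 4, y in [2, 15]  -> 2 point(s)
  x = 8: RHS = 16, y in [4, 13]  -> 2 point(s)
  x = 9: RHS = 8, y in [5, 12]  -> 2 point(s)
  x = 12: RHS = 9, y in [3, 14]  -> 2 point(s)
  x = 13: RHS = 15, y in [7, 10]  -> 2 point(s)
  x = 16: RHS = 15, y in [7, 10]  -> 2 point(s)
Affine points: 19. Add the point at infinity: total = 20.

#E(F_17) = 20


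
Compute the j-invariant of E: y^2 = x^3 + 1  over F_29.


Delta = -16(4 a^3 + 27 b^2) mod 29 = 3
-1728 * (4 a)^3 = -1728 * (4*0)^3 mod 29 = 0
j = 0 * 3^(-1) mod 29 = 0

j = 0 (mod 29)


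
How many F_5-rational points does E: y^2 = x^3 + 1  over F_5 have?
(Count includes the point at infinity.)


For each x in F_5, count y with y^2 = x^3 + 0 x + 1 mod 5:
  x = 0: RHS = 1, y in [1, 4]  -> 2 point(s)
  x = 2: RHS = 4, y in [2, 3]  -> 2 point(s)
  x = 4: RHS = 0, y in [0]  -> 1 point(s)
Affine points: 5. Add the point at infinity: total = 6.

#E(F_5) = 6


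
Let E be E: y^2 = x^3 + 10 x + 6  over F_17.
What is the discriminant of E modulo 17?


4 a^3 + 27 b^2 = 4*10^3 + 27*6^2 = 4000 + 972 = 4972
Delta = -16 * (4972) = -79552
Delta mod 17 = 8

Delta = 8 (mod 17)


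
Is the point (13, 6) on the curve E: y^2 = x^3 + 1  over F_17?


Check whether y^2 = x^3 + 0 x + 1 (mod 17) for (x, y) = (13, 6).
LHS: y^2 = 6^2 mod 17 = 2
RHS: x^3 + 0 x + 1 = 13^3 + 0*13 + 1 mod 17 = 5
LHS != RHS

No, not on the curve


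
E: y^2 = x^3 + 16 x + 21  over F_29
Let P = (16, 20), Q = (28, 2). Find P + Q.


P != Q, so use the chord formula.
s = (y2 - y1) / (x2 - x1) = (11) / (12) mod 29 = 13
x3 = s^2 - x1 - x2 mod 29 = 13^2 - 16 - 28 = 9
y3 = s (x1 - x3) - y1 mod 29 = 13 * (16 - 9) - 20 = 13

P + Q = (9, 13)


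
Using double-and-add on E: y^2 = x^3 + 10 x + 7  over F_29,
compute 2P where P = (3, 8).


k = 2 = 10_2 (binary, LSB first: 01)
Double-and-add from P = (3, 8):
  bit 0 = 0: acc unchanged = O
  bit 1 = 1: acc = O + (16, 0) = (16, 0)

2P = (16, 0)


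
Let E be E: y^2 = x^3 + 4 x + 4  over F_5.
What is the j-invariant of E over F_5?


Delta = -16(4 a^3 + 27 b^2) mod 5 = 2
-1728 * (4 a)^3 = -1728 * (4*4)^3 mod 5 = 2
j = 2 * 2^(-1) mod 5 = 1

j = 1 (mod 5)


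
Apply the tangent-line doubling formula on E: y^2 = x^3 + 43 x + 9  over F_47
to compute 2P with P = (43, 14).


Doubling: s = (3 x1^2 + a) / (2 y1)
s = (3*43^2 + 43) / (2*14) mod 47 = 15
x3 = s^2 - 2 x1 mod 47 = 15^2 - 2*43 = 45
y3 = s (x1 - x3) - y1 mod 47 = 15 * (43 - 45) - 14 = 3

2P = (45, 3)


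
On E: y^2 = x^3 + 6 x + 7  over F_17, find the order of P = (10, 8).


Compute successive multiples of P until we hit O:
  1P = (10, 8)
  2P = (14, 9)
  3P = (9, 5)
  4P = (7, 1)
  5P = (13, 2)
  6P = (15, 2)
  7P = (5, 3)
  8P = (3, 16)
  ... (continuing to 20P)
  20P = O

ord(P) = 20


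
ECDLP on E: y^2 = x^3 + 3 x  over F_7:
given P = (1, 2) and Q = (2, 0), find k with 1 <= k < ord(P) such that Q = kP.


Enumerate multiples of P until we hit Q = (2, 0):
  1P = (1, 2)
  2P = (2, 0)
Match found at i = 2.

k = 2


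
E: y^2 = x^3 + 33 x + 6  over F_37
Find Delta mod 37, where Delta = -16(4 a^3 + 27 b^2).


4 a^3 + 27 b^2 = 4*33^3 + 27*6^2 = 143748 + 972 = 144720
Delta = -16 * (144720) = -2315520
Delta mod 37 = 14

Delta = 14 (mod 37)


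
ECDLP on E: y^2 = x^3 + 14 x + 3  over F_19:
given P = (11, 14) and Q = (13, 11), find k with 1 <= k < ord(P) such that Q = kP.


Enumerate multiples of P until we hit Q = (13, 11):
  1P = (11, 14)
  2P = (14, 6)
  3P = (18, 11)
  4P = (15, 4)
  5P = (4, 16)
  6P = (13, 11)
Match found at i = 6.

k = 6


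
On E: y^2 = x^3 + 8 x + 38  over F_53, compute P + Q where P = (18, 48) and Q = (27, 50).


P != Q, so use the chord formula.
s = (y2 - y1) / (x2 - x1) = (2) / (9) mod 53 = 12
x3 = s^2 - x1 - x2 mod 53 = 12^2 - 18 - 27 = 46
y3 = s (x1 - x3) - y1 mod 53 = 12 * (18 - 46) - 48 = 40

P + Q = (46, 40)


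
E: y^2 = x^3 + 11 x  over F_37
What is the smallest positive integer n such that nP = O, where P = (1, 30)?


Compute successive multiples of P until we hit O:
  1P = (1, 30)
  2P = (36, 5)
  3P = (36, 32)
  4P = (1, 7)
  5P = O

ord(P) = 5


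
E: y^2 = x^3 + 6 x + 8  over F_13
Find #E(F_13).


For each x in F_13, count y with y^2 = x^3 + 6 x + 8 mod 13:
  x = 3: RHS = 1, y in [1, 12]  -> 2 point(s)
  x = 6: RHS = 0, y in [0]  -> 1 point(s)
  x = 7: RHS = 3, y in [4, 9]  -> 2 point(s)
  x = 8: RHS = 9, y in [3, 10]  -> 2 point(s)
  x = 11: RHS = 1, y in [1, 12]  -> 2 point(s)
  x = 12: RHS = 1, y in [1, 12]  -> 2 point(s)
Affine points: 11. Add the point at infinity: total = 12.

#E(F_13) = 12


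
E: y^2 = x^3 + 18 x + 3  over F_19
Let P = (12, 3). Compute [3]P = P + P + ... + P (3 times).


k = 3 = 11_2 (binary, LSB first: 11)
Double-and-add from P = (12, 3):
  bit 0 = 1: acc = O + (12, 3) = (12, 3)
  bit 1 = 1: acc = (12, 3) + (15, 0) = (12, 16)

3P = (12, 16)


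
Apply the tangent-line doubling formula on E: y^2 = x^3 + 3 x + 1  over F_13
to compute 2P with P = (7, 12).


Doubling: s = (3 x1^2 + a) / (2 y1)
s = (3*7^2 + 3) / (2*12) mod 13 = 3
x3 = s^2 - 2 x1 mod 13 = 3^2 - 2*7 = 8
y3 = s (x1 - x3) - y1 mod 13 = 3 * (7 - 8) - 12 = 11

2P = (8, 11)


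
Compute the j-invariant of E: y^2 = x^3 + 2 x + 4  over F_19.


Delta = -16(4 a^3 + 27 b^2) mod 19 = 5
-1728 * (4 a)^3 = -1728 * (4*2)^3 mod 19 = 18
j = 18 * 5^(-1) mod 19 = 15

j = 15 (mod 19)


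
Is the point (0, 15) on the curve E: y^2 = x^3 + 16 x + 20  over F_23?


Check whether y^2 = x^3 + 16 x + 20 (mod 23) for (x, y) = (0, 15).
LHS: y^2 = 15^2 mod 23 = 18
RHS: x^3 + 16 x + 20 = 0^3 + 16*0 + 20 mod 23 = 20
LHS != RHS

No, not on the curve


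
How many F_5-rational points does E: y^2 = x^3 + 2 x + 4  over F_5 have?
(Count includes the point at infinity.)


For each x in F_5, count y with y^2 = x^3 + 2 x + 4 mod 5:
  x = 0: RHS = 4, y in [2, 3]  -> 2 point(s)
  x = 2: RHS = 1, y in [1, 4]  -> 2 point(s)
  x = 4: RHS = 1, y in [1, 4]  -> 2 point(s)
Affine points: 6. Add the point at infinity: total = 7.

#E(F_5) = 7


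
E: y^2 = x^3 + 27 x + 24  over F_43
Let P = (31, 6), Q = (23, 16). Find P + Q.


P != Q, so use the chord formula.
s = (y2 - y1) / (x2 - x1) = (10) / (35) mod 43 = 31
x3 = s^2 - x1 - x2 mod 43 = 31^2 - 31 - 23 = 4
y3 = s (x1 - x3) - y1 mod 43 = 31 * (31 - 4) - 6 = 14

P + Q = (4, 14)


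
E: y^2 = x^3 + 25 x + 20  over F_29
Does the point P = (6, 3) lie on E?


Check whether y^2 = x^3 + 25 x + 20 (mod 29) for (x, y) = (6, 3).
LHS: y^2 = 3^2 mod 29 = 9
RHS: x^3 + 25 x + 20 = 6^3 + 25*6 + 20 mod 29 = 9
LHS = RHS

Yes, on the curve


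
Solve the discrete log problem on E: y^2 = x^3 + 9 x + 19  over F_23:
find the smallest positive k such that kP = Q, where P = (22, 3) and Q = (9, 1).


Enumerate multiples of P until we hit Q = (9, 1):
  1P = (22, 3)
  2P = (6, 6)
  3P = (21, 4)
  4P = (4, 2)
  5P = (9, 22)
  6P = (17, 18)
  7P = (16, 2)
  8P = (1, 12)
  9P = (3, 2)
  10P = (11, 0)
  11P = (3, 21)
  12P = (1, 11)
  13P = (16, 21)
  14P = (17, 5)
  15P = (9, 1)
Match found at i = 15.

k = 15


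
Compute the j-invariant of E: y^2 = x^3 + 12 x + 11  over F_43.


Delta = -16(4 a^3 + 27 b^2) mod 43 = 20
-1728 * (4 a)^3 = -1728 * (4*12)^3 mod 43 = 32
j = 32 * 20^(-1) mod 43 = 36

j = 36 (mod 43)


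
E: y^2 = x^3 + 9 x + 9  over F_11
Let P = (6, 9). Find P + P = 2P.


Doubling: s = (3 x1^2 + a) / (2 y1)
s = (3*6^2 + 9) / (2*9) mod 11 = 1
x3 = s^2 - 2 x1 mod 11 = 1^2 - 2*6 = 0
y3 = s (x1 - x3) - y1 mod 11 = 1 * (6 - 0) - 9 = 8

2P = (0, 8)


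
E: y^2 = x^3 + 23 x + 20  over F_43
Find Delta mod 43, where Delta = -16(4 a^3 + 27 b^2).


4 a^3 + 27 b^2 = 4*23^3 + 27*20^2 = 48668 + 10800 = 59468
Delta = -16 * (59468) = -951488
Delta mod 43 = 16

Delta = 16 (mod 43)


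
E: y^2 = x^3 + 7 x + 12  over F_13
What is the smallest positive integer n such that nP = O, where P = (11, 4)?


Compute successive multiples of P until we hit O:
  1P = (11, 4)
  2P = (7, 12)
  3P = (12, 11)
  4P = (0, 8)
  5P = (6, 6)
  6P = (5, 4)
  7P = (10, 9)
  8P = (4, 0)
  ... (continuing to 16P)
  16P = O

ord(P) = 16


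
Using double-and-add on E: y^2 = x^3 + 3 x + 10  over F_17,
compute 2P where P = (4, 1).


k = 2 = 10_2 (binary, LSB first: 01)
Double-and-add from P = (4, 1):
  bit 0 = 0: acc unchanged = O
  bit 1 = 1: acc = O + (9, 16) = (9, 16)

2P = (9, 16)


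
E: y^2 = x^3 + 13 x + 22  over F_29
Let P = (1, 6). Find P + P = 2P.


Doubling: s = (3 x1^2 + a) / (2 y1)
s = (3*1^2 + 13) / (2*6) mod 29 = 11
x3 = s^2 - 2 x1 mod 29 = 11^2 - 2*1 = 3
y3 = s (x1 - x3) - y1 mod 29 = 11 * (1 - 3) - 6 = 1

2P = (3, 1)


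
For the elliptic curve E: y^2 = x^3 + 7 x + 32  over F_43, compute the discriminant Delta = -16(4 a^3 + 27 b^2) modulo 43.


4 a^3 + 27 b^2 = 4*7^3 + 27*32^2 = 1372 + 27648 = 29020
Delta = -16 * (29020) = -464320
Delta mod 43 = 37

Delta = 37 (mod 43)


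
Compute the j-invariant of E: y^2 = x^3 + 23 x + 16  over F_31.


Delta = -16(4 a^3 + 27 b^2) mod 31 = 17
-1728 * (4 a)^3 = -1728 * (4*23)^3 mod 31 = 23
j = 23 * 17^(-1) mod 31 = 5

j = 5 (mod 31)


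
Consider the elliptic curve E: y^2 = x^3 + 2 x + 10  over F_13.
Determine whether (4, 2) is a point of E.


Check whether y^2 = x^3 + 2 x + 10 (mod 13) for (x, y) = (4, 2).
LHS: y^2 = 2^2 mod 13 = 4
RHS: x^3 + 2 x + 10 = 4^3 + 2*4 + 10 mod 13 = 4
LHS = RHS

Yes, on the curve


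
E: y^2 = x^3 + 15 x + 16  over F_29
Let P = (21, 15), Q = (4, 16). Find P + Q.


P != Q, so use the chord formula.
s = (y2 - y1) / (x2 - x1) = (1) / (12) mod 29 = 17
x3 = s^2 - x1 - x2 mod 29 = 17^2 - 21 - 4 = 3
y3 = s (x1 - x3) - y1 mod 29 = 17 * (21 - 3) - 15 = 1

P + Q = (3, 1)


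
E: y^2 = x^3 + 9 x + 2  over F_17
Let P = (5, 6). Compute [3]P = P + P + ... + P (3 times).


k = 3 = 11_2 (binary, LSB first: 11)
Double-and-add from P = (5, 6):
  bit 0 = 1: acc = O + (5, 6) = (5, 6)
  bit 1 = 1: acc = (5, 6) + (5, 11) = O

3P = O


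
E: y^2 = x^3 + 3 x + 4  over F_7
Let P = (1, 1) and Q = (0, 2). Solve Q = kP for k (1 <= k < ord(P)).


Enumerate multiples of P until we hit Q = (0, 2):
  1P = (1, 1)
  2P = (0, 2)
Match found at i = 2.

k = 2


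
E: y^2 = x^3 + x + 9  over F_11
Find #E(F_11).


For each x in F_11, count y with y^2 = x^3 + 1 x + 9 mod 11:
  x = 0: RHS = 9, y in [3, 8]  -> 2 point(s)
  x = 1: RHS = 0, y in [0]  -> 1 point(s)
  x = 4: RHS = 0, y in [0]  -> 1 point(s)
  x = 6: RHS = 0, y in [0]  -> 1 point(s)
  x = 8: RHS = 1, y in [1, 10]  -> 2 point(s)
Affine points: 7. Add the point at infinity: total = 8.

#E(F_11) = 8


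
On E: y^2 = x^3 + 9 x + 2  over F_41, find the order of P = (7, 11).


Compute successive multiples of P until we hit O:
  1P = (7, 11)
  2P = (19, 12)
  3P = (17, 36)
  4P = (13, 15)
  5P = (26, 31)
  6P = (40, 19)
  7P = (36, 18)
  8P = (14, 17)
  ... (continuing to 39P)
  39P = O

ord(P) = 39


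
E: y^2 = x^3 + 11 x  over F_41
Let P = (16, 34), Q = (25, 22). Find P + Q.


P != Q, so use the chord formula.
s = (y2 - y1) / (x2 - x1) = (29) / (9) mod 41 = 26
x3 = s^2 - x1 - x2 mod 41 = 26^2 - 16 - 25 = 20
y3 = s (x1 - x3) - y1 mod 41 = 26 * (16 - 20) - 34 = 26

P + Q = (20, 26)


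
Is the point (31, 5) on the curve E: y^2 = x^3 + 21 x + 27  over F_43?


Check whether y^2 = x^3 + 21 x + 27 (mod 43) for (x, y) = (31, 5).
LHS: y^2 = 5^2 mod 43 = 25
RHS: x^3 + 21 x + 27 = 31^3 + 21*31 + 27 mod 43 = 25
LHS = RHS

Yes, on the curve


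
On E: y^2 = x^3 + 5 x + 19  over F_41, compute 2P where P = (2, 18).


k = 2 = 10_2 (binary, LSB first: 01)
Double-and-add from P = (2, 18):
  bit 0 = 0: acc unchanged = O
  bit 1 = 1: acc = O + (1, 36) = (1, 36)

2P = (1, 36)


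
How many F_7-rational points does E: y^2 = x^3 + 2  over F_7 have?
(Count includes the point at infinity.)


For each x in F_7, count y with y^2 = x^3 + 0 x + 2 mod 7:
  x = 0: RHS = 2, y in [3, 4]  -> 2 point(s)
  x = 3: RHS = 1, y in [1, 6]  -> 2 point(s)
  x = 5: RHS = 1, y in [1, 6]  -> 2 point(s)
  x = 6: RHS = 1, y in [1, 6]  -> 2 point(s)
Affine points: 8. Add the point at infinity: total = 9.

#E(F_7) = 9


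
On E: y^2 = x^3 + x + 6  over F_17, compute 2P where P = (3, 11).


Doubling: s = (3 x1^2 + a) / (2 y1)
s = (3*3^2 + 1) / (2*11) mod 17 = 9
x3 = s^2 - 2 x1 mod 17 = 9^2 - 2*3 = 7
y3 = s (x1 - x3) - y1 mod 17 = 9 * (3 - 7) - 11 = 4

2P = (7, 4)


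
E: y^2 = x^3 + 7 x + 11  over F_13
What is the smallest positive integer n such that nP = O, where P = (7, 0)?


Compute successive multiples of P until we hit O:
  1P = (7, 0)
  2P = O

ord(P) = 2


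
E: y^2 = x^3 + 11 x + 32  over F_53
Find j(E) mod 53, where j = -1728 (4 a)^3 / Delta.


Delta = -16(4 a^3 + 27 b^2) mod 53 = 10
-1728 * (4 a)^3 = -1728 * (4*11)^3 mod 53 = 8
j = 8 * 10^(-1) mod 53 = 22

j = 22 (mod 53)


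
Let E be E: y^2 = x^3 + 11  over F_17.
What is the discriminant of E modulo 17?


4 a^3 + 27 b^2 = 4*0^3 + 27*11^2 = 0 + 3267 = 3267
Delta = -16 * (3267) = -52272
Delta mod 17 = 3

Delta = 3 (mod 17)


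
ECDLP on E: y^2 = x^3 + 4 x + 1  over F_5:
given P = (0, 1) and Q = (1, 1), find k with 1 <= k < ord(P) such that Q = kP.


Enumerate multiples of P until we hit Q = (1, 1):
  1P = (0, 1)
  2P = (4, 1)
  3P = (1, 4)
  4P = (3, 0)
  5P = (1, 1)
Match found at i = 5.

k = 5


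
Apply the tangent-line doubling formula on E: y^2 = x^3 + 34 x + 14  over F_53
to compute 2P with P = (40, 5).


Doubling: s = (3 x1^2 + a) / (2 y1)
s = (3*40^2 + 34) / (2*5) mod 53 = 17
x3 = s^2 - 2 x1 mod 53 = 17^2 - 2*40 = 50
y3 = s (x1 - x3) - y1 mod 53 = 17 * (40 - 50) - 5 = 37

2P = (50, 37)


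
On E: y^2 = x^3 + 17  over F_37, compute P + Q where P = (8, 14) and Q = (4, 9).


P != Q, so use the chord formula.
s = (y2 - y1) / (x2 - x1) = (32) / (33) mod 37 = 29
x3 = s^2 - x1 - x2 mod 37 = 29^2 - 8 - 4 = 15
y3 = s (x1 - x3) - y1 mod 37 = 29 * (8 - 15) - 14 = 5

P + Q = (15, 5)


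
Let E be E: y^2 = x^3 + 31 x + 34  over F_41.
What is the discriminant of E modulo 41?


4 a^3 + 27 b^2 = 4*31^3 + 27*34^2 = 119164 + 31212 = 150376
Delta = -16 * (150376) = -2406016
Delta mod 41 = 28

Delta = 28 (mod 41)


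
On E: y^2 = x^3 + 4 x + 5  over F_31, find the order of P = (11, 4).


Compute successive multiples of P until we hit O:
  1P = (11, 4)
  2P = (6, 20)
  3P = (23, 22)
  4P = (7, 2)
  5P = (21, 22)
  6P = (1, 14)
  7P = (20, 5)
  8P = (18, 9)
  ... (continuing to 28P)
  28P = O

ord(P) = 28


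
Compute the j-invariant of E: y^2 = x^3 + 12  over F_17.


Delta = -16(4 a^3 + 27 b^2) mod 17 = 12
-1728 * (4 a)^3 = -1728 * (4*0)^3 mod 17 = 0
j = 0 * 12^(-1) mod 17 = 0

j = 0 (mod 17)


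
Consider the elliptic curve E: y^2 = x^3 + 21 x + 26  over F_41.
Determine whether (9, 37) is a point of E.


Check whether y^2 = x^3 + 21 x + 26 (mod 41) for (x, y) = (9, 37).
LHS: y^2 = 37^2 mod 41 = 16
RHS: x^3 + 21 x + 26 = 9^3 + 21*9 + 26 mod 41 = 1
LHS != RHS

No, not on the curve
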